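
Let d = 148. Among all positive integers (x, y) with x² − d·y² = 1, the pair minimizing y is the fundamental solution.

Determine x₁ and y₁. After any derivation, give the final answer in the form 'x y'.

[12; 6,24] for √148; ℓ=2 ⇒ convergent index 1
i=0: a=12 ⇒ p=12, q=1
i=1: a=6 ⇒ p=73, q=6
fundamental: x₁=73, y₁=6  (since 5329 − 148·36 = 1)

73 6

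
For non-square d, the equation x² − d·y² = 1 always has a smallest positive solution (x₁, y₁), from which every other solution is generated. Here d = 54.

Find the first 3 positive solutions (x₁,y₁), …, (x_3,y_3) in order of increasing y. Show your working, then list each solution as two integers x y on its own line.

485 66
470449 64020
456335045 62099334

√54 = [7; 2,1,6,1,2,14, …], period ℓ=6 (even) → k=5
k=0  a_k=7  p_k/q_k = 7/1
…
k=2  a_k=1  p_k/q_k = 22/3
…
k=4  a_k=1  p_k/q_k = 169/23
k=5  a_k=2  p_k/q_k = 485/66
→ (485, 66).  Check: 485²=235225, 54·66²=235224, difference 1.
n=2: (485,66)∘(485,66) = (485·485+54·66·66, 485·66+66·485) = (470449,64020)
n=3: (470449,64020)∘(485,66) = (485·470449+54·66·64020, 485·64020+66·470449) = (456335045,62099334)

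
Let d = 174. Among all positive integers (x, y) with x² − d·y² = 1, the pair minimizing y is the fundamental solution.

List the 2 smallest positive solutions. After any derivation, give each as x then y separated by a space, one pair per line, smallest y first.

d=174: √d = [13; 5,4,5,26] (ℓ=4, even), read p_3/q_3
i=0: a=13 ⇒ p=13, q=1
…
i=2: a=4 ⇒ p=277, q=21
i=3: a=5 ⇒ p=1451, q=110
fundamental: x₁=1451, y₁=110  (since 2105401 − 174·12100 = 1)
(1451+110√174)^2 = 4210801 + 319220√174

1451 110
4210801 319220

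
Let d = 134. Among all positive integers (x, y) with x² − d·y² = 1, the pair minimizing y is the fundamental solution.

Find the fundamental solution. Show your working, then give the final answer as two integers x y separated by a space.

√134 → a₀=11, period (1,1,2,1,3,…,1,1,22); ℓ=14 even so k=13
i=0: a=11 ⇒ p=11, q=1
…
i=4: a=1 ⇒ p=81, q=7
i=5: a=3 ⇒ p=301, q=26
…
i=7: a=10 ⇒ p=4121, q=356
…
i=10: a=1 ⇒ p=22133, q=1912
…
i=12: a=1 ⇒ p=84029, q=7259
i=13: a=1 ⇒ p=145925, q=12606
(x₁, y₁) = (145925, 12606);  145925² − 134·12606² = 1 ✓

145925 12606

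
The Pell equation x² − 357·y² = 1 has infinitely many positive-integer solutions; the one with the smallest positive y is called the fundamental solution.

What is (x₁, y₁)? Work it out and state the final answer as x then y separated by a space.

3401 180

√357 → a₀=18, period (1,8,2,8,1,36); ℓ=6 even so k=5
k=0  a_k=18  p_k/q_k = 18/1
…
k=3  a_k=2  p_k/q_k = 359/19
k=4  a_k=8  p_k/q_k = 3042/161
k=5  a_k=1  p_k/q_k = 3401/180
(x₁, y₁) = (3401, 180);  3401² − 357·180² = 1 ✓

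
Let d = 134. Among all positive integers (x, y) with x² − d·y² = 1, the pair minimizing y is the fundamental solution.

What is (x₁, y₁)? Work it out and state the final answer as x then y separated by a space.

[11; 1,1,2,1,3,…,1,1,22] for √134; ℓ=14 ⇒ convergent index 13
a_0=11:  p_0=11·1+0=11,  q_0=11·0+1=1
a_1=1:  p_1=1·11+1=12,  q_1=1·1+0=1
a_2=1:  p_2=1·12+11=23,  q_2=1·1+1=2
a_3=2:  p_3=2·23+12=58,  q_3=2·2+1=5
a_4=1:  p_4=1·58+23=81,  q_4=1·5+2=7
a_5=3:  p_5=3·81+58=301,  q_5=3·7+5=26
a_6=1:  p_6=1·301+81=382,  q_6=1·26+7=33
a_7=10:  p_7=10·382+301=4121,  q_7=10·33+26=356
a_8=1:  p_8=1·4121+382=4503,  q_8=1·356+33=389
a_9=3:  p_9=3·4503+4121=17630,  q_9=3·389+356=1523
a_10=1:  p_10=1·17630+4503=22133,  q_10=1·1523+389=1912
a_11=2:  p_11=2·22133+17630=61896,  q_11=2·1912+1523=5347
a_12=1:  p_12=1·61896+22133=84029,  q_12=1·5347+1912=7259
a_13=1:  p_13=1·84029+61896=145925,  q_13=1·7259+5347=12606
(x₁, y₁) = (145925, 12606);  145925² − 134·12606² = 1 ✓

145925 12606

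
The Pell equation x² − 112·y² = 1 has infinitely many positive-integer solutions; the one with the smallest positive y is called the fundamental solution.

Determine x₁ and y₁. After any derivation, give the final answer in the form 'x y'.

127 12

[10; 1,1,2,1,1,20] for √112; ℓ=6 ⇒ convergent index 5
step 0: (10, 1)  from 10·(1,0) + (0,1)
step 1: (11, 1)  from 1·(10,1) + (1,0)
…
step 3: (53, 5)  from 2·(21,2) + (11,1)
step 4: (74, 7)  from 1·(53,5) + (21,2)
step 5: (127, 12)  from 1·(74,7) + (53,5)
fundamental: x₁=127, y₁=12  (since 16129 − 112·144 = 1)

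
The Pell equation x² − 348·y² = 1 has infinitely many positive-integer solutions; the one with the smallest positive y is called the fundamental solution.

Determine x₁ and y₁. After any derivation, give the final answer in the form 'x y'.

1567 84

√348 = [18; 1,1,1,8,1,1,1,36, …], period ℓ=8 (even) → k=7
k=0  a_k=18  p_k/q_k = 18/1
k=1  a_k=1  p_k/q_k = 19/1
k=2  a_k=1  p_k/q_k = 37/2
…
k=4  a_k=8  p_k/q_k = 485/26
k=5  a_k=1  p_k/q_k = 541/29
k=6  a_k=1  p_k/q_k = 1026/55
k=7  a_k=1  p_k/q_k = 1567/84
(x₁, y₁) = (1567, 84);  1567² − 348·84² = 1 ✓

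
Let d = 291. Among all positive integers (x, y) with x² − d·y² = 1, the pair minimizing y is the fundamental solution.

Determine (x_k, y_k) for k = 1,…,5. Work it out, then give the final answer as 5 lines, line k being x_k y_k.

290 17
168199 9860
97555130 5718783
56581807201 3316884280
32817350621450 1923787163617

√291 = [17; 17,34, …], period ℓ=2 (even) → k=1
a_0=17:  p_0=17·1+0=17,  q_0=17·0+1=1
a_1=17:  p_1=17·17+1=290,  q_1=17·1+0=17
fundamental: x₁=290, y₁=17  (since 84100 − 291·289 = 1)
k=2:  x_2 = 290·290+291·17·17 = 168199,  y_2 = 290·17+17·290 = 9860
k=3:  x_3 = 290·168199+291·17·9860 = 97555130,  y_3 = 290·9860+17·168199 = 5718783
k=4:  x_4 = 290·97555130+291·17·5718783 = 56581807201,  y_4 = 290·5718783+17·97555130 = 3316884280
k=5:  x_5 = 290·56581807201+291·17·3316884280 = 32817350621450,  y_5 = 290·3316884280+17·56581807201 = 1923787163617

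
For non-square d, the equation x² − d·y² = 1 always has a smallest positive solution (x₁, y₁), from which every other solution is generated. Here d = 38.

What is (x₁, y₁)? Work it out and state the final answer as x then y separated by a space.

37 6

[6; 6,12] for √38; ℓ=2 ⇒ convergent index 1
i=0: a=6 ⇒ p=6, q=1
i=1: a=6 ⇒ p=37, q=6
(x₁, y₁) = (37, 6);  37² − 38·6² = 1 ✓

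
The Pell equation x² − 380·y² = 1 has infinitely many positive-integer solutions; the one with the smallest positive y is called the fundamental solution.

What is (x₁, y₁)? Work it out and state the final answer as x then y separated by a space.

[19; 2,38] for √380; ℓ=2 ⇒ convergent index 1
a_0=19:  p_0=19·1+0=19,  q_0=19·0+1=1
a_1=2:  p_1=2·19+1=39,  q_1=2·1+0=2
(x₁, y₁) = (39, 2);  39² − 380·2² = 1 ✓

39 2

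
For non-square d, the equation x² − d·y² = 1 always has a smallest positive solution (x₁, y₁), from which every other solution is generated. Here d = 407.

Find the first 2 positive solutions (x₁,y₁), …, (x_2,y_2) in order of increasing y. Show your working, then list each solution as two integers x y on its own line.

d=407: √d = [20; 5,1,2,1,5,40] (ℓ=6, even), read p_5/q_5
step 0: (20, 1)  from 20·(1,0) + (0,1)
step 1: (101, 5)  from 5·(20,1) + (1,0)
…
step 3: (343, 17)  from 2·(121,6) + (101,5)
step 4: (464, 23)  from 1·(343,17) + (121,6)
step 5: (2663, 132)  from 5·(464,23) + (343,17)
(x₁, y₁) = (2663, 132);  2663² − 407·132² = 1 ✓
k=2:  x_2 = 2663·2663+407·132·132 = 14183137,  y_2 = 2663·132+132·2663 = 703032

2663 132
14183137 703032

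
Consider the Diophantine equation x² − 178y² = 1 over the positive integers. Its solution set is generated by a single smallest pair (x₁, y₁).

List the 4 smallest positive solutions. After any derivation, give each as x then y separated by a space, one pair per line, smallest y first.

d=178: √d = [13; 2,1,12,1,2,26] (ℓ=6, even), read p_5/q_5
a_0=13:  p_0=13·1+0=13,  q_0=13·0+1=1
…
a_3=12:  p_3=12·40+27=507,  q_3=12·3+2=38
a_4=1:  p_4=1·507+40=547,  q_4=1·38+3=41
a_5=2:  p_5=2·547+507=1601,  q_5=2·41+38=120
fundamental: x₁=1601, y₁=120  (since 2563201 − 178·14400 = 1)
k=2:  x_2 = 1601·1601+178·120·120 = 5126401,  y_2 = 1601·120+120·1601 = 384240
k=3:  x_3 = 1601·5126401+178·120·384240 = 16414734401,  y_3 = 1601·384240+120·5126401 = 1230336360
k=4:  x_4 = 1601·16414734401+178·120·1230336360 = 52559974425601,  y_4 = 1601·1230336360+120·16414734401 = 3939536640480

1601 120
5126401 384240
16414734401 1230336360
52559974425601 3939536640480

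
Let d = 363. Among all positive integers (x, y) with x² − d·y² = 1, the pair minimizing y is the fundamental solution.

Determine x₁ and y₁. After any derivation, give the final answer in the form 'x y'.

362 19

√363 → a₀=19, period (19,38); ℓ=2 even so k=1
step 0: (19, 1)  from 19·(1,0) + (0,1)
step 1: (362, 19)  from 19·(19,1) + (1,0)
(x₁, y₁) = (362, 19);  362² − 363·19² = 1 ✓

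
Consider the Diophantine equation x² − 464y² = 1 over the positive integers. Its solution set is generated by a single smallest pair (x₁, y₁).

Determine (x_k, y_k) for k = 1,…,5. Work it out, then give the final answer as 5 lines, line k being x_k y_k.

9801 455
192119201 8918910
3765920568201 174828473365
73819574785756801 3426987725981820
1447011301184484245001 67175813229867162275

√464 = [21; 1,1,5,1,1,1,5,1,1,42, …], period ℓ=10 (even) → k=9
i=0: a=21 ⇒ p=21, q=1
…
i=5: a=1 ⇒ p=517, q=24
…
i=8: a=1 ⇒ p=5299, q=246
i=9: a=1 ⇒ p=9801, q=455
→ (9801, 455).  Check: 9801²=96059601, 464·455²=96059600, difference 1.
(x_2, y_2) = (9801·9801 + 464·455·455, 9801·455 + 455·9801) = (192119201, 8918910)
(x_3, y_3) = (9801·192119201 + 464·455·8918910, 9801·8918910 + 455·192119201) = (3765920568201, 174828473365)
(x_4, y_4) = (9801·3765920568201 + 464·455·174828473365, 9801·174828473365 + 455·3765920568201) = (73819574785756801, 3426987725981820)
(x_5, y_5) = (9801·73819574785756801 + 464·455·3426987725981820, 9801·3426987725981820 + 455·73819574785756801) = (1447011301184484245001, 67175813229867162275)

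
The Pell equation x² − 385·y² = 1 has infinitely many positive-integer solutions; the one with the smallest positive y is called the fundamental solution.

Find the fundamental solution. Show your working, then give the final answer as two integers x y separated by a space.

95831 4884

√385 = [19; 1,1,1,1,1,…,1,1,38, …], period ℓ=16 (even) → k=15
k=0  a_k=19  p_k/q_k = 19/1
k=1  a_k=1  p_k/q_k = 20/1
k=2  a_k=1  p_k/q_k = 39/2
k=3  a_k=1  p_k/q_k = 59/3
k=4  a_k=1  p_k/q_k = 98/5
k=5  a_k=1  p_k/q_k = 157/8
k=6  a_k=3  p_k/q_k = 569/29
k=7  a_k=1  p_k/q_k = 726/37
…
k=9  a_k=1  p_k/q_k = 2747/140
k=10  a_k=3  p_k/q_k = 10262/523
k=11  a_k=1  p_k/q_k = 13009/663
k=12  a_k=1  p_k/q_k = 23271/1186
k=13  a_k=1  p_k/q_k = 36280/1849
k=14  a_k=1  p_k/q_k = 59551/3035
k=15  a_k=1  p_k/q_k = 95831/4884
→ (95831, 4884).  Check: 95831²=9183580561, 385·4884²=9183580560, difference 1.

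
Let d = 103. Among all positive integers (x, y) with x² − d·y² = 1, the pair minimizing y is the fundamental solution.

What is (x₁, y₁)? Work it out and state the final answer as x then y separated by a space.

227528 22419

d=103: √d = [10; 6,1,2,1,1,9,1,1,2,1,6,20] (ℓ=12, even), read p_11/q_11
k=0  a_k=10  p_k/q_k = 10/1
k=1  a_k=6  p_k/q_k = 61/6
k=2  a_k=1  p_k/q_k = 71/7
k=3  a_k=2  p_k/q_k = 203/20
k=4  a_k=1  p_k/q_k = 274/27
k=5  a_k=1  p_k/q_k = 477/47
k=6  a_k=9  p_k/q_k = 4567/450
k=7  a_k=1  p_k/q_k = 5044/497
…
k=9  a_k=2  p_k/q_k = 24266/2391
k=10  a_k=1  p_k/q_k = 33877/3338
k=11  a_k=6  p_k/q_k = 227528/22419
(x₁, y₁) = (227528, 22419);  227528² − 103·22419² = 1 ✓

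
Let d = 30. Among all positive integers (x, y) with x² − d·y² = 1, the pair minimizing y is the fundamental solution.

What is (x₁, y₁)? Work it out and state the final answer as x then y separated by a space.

11 2

[5; 2,10] for √30; ℓ=2 ⇒ convergent index 1
step 0: (5, 1)  from 5·(1,0) + (0,1)
step 1: (11, 2)  from 2·(5,1) + (1,0)
(x₁, y₁) = (11, 2);  11² − 30·2² = 1 ✓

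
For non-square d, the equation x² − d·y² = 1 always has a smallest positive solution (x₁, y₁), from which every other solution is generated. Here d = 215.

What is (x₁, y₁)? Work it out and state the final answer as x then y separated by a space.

√215 → a₀=14, period (1,1,1,28); ℓ=4 even so k=3
a_0=14:  p_0=14·1+0=14,  q_0=14·0+1=1
a_1=1:  p_1=1·14+1=15,  q_1=1·1+0=1
a_2=1:  p_2=1·15+14=29,  q_2=1·1+1=2
a_3=1:  p_3=1·29+15=44,  q_3=1·2+1=3
(x₁, y₁) = (44, 3);  44² − 215·3² = 1 ✓

44 3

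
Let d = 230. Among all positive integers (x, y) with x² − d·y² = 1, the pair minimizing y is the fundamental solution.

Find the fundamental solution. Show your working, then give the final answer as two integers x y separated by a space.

[15; 6,30] for √230; ℓ=2 ⇒ convergent index 1
a_0=15:  p_0=15·1+0=15,  q_0=15·0+1=1
a_1=6:  p_1=6·15+1=91,  q_1=6·1+0=6
fundamental: x₁=91, y₁=6  (since 8281 − 230·36 = 1)

91 6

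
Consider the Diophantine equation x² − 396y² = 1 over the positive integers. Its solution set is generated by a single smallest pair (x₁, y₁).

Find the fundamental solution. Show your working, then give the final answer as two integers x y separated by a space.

199 10

d=396: √d = [19; 1,8,1,38] (ℓ=4, even), read p_3/q_3
i=0: a=19 ⇒ p=19, q=1
i=1: a=1 ⇒ p=20, q=1
i=2: a=8 ⇒ p=179, q=9
i=3: a=1 ⇒ p=199, q=10
→ (199, 10).  Check: 199²=39601, 396·10²=39600, difference 1.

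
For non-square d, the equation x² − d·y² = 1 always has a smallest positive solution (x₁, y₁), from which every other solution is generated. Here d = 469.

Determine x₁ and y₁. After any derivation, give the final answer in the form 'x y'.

[21; 1,1,1,10,6,10,1,1,1,42] for √469; ℓ=10 ⇒ convergent index 9
step 0: (21, 1)  from 21·(1,0) + (0,1)
step 1: (22, 1)  from 1·(21,1) + (1,0)
…
step 3: (65, 3)  from 1·(43,2) + (22,1)
step 4: (693, 32)  from 10·(65,3) + (43,2)
step 5: (4223, 195)  from 6·(693,32) + (65,3)
…
step 8: (90069, 4159)  from 1·(47146,2177) + (42923,1982)
step 9: (137215, 6336)  from 1·(90069,4159) + (47146,2177)
→ (137215, 6336).  Check: 137215²=18827956225, 469·6336²=18827956224, difference 1.

137215 6336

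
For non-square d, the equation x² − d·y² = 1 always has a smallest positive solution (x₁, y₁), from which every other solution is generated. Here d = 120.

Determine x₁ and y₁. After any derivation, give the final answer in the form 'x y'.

11 1

[10; 1,20] for √120; ℓ=2 ⇒ convergent index 1
step 0: (10, 1)  from 10·(1,0) + (0,1)
step 1: (11, 1)  from 1·(10,1) + (1,0)
fundamental: x₁=11, y₁=1  (since 121 − 120·1 = 1)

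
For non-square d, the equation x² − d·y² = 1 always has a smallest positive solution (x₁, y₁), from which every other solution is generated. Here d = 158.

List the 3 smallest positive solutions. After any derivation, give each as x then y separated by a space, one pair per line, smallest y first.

7743 616
119908097 9539376
1856896782399 147726776120

√158 = [12; 1,1,3,12,3,1,1,24, …], period ℓ=8 (even) → k=7
step 0: (12, 1)  from 12·(1,0) + (0,1)
…
step 3: (88, 7)  from 3·(25,2) + (13,1)
step 4: (1081, 86)  from 12·(88,7) + (25,2)
step 5: (3331, 265)  from 3·(1081,86) + (88,7)
step 6: (4412, 351)  from 1·(3331,265) + (1081,86)
step 7: (7743, 616)  from 1·(4412,351) + (3331,265)
→ (7743, 616).  Check: 7743²=59954049, 158·616²=59954048, difference 1.
(7743+616√158)^2 = 119908097 + 9539376√158
(7743+616√158)^3 = 1856896782399 + 147726776120√158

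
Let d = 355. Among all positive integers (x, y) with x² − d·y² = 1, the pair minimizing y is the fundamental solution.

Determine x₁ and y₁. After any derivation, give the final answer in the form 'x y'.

954809 50676

√355 → a₀=18, period (1,5,3,3,1,6,1,3,3,5,1,36); ℓ=12 even so k=11
a_0=18:  p_0=18·1+0=18,  q_0=18·0+1=1
…
a_2=5:  p_2=5·19+18=113,  q_2=5·1+1=6
a_3=3:  p_3=3·113+19=358,  q_3=3·6+1=19
…
a_5=1:  p_5=1·1187+358=1545,  q_5=1·63+19=82
a_6=6:  p_6=6·1545+1187=10457,  q_6=6·82+63=555
a_7=1:  p_7=1·10457+1545=12002,  q_7=1·555+82=637
a_8=3:  p_8=3·12002+10457=46463,  q_8=3·637+555=2466
…
a_10=5:  p_10=5·151391+46463=803418,  q_10=5·8035+2466=42641
a_11=1:  p_11=1·803418+151391=954809,  q_11=1·42641+8035=50676
fundamental: x₁=954809, y₁=50676  (since 911660226481 − 355·2568056976 = 1)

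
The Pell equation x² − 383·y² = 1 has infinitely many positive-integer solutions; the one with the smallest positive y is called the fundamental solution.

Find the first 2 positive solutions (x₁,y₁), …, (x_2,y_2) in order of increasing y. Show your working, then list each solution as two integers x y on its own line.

18768 959
704475647 35997024

d=383: √d = [19; 1,1,3,19,3,1,1,38] (ℓ=8, even), read p_7/q_7
a_0=19:  p_0=19·1+0=19,  q_0=19·0+1=1
…
a_2=1:  p_2=1·20+19=39,  q_2=1·1+1=2
…
a_5=3:  p_5=3·2642+137=8063,  q_5=3·135+7=412
a_6=1:  p_6=1·8063+2642=10705,  q_6=1·412+135=547
a_7=1:  p_7=1·10705+8063=18768,  q_7=1·547+412=959
fundamental: x₁=18768, y₁=959  (since 352237824 − 383·919681 = 1)
(x_2, y_2) = (18768·18768 + 383·959·959, 18768·959 + 959·18768) = (704475647, 35997024)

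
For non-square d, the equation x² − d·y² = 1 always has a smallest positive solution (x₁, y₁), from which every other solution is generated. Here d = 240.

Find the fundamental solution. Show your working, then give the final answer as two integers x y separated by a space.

31 2

√240 = [15; 2,30, …], period ℓ=2 (even) → k=1
a_0=15:  p_0=15·1+0=15,  q_0=15·0+1=1
a_1=2:  p_1=2·15+1=31,  q_1=2·1+0=2
fundamental: x₁=31, y₁=2  (since 961 − 240·4 = 1)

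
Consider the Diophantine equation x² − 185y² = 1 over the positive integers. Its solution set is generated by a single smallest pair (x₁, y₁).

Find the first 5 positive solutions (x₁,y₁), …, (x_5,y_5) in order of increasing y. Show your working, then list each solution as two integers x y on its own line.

[13; 1,1,1,1,26] for √185; ℓ=5 ⇒ convergent index 9
k=0  a_k=13  p_k/q_k = 13/1
k=1  a_k=1  p_k/q_k = 14/1
k=2  a_k=1  p_k/q_k = 27/2
k=3  a_k=1  p_k/q_k = 41/3
k=4  a_k=1  p_k/q_k = 68/5
…
k=6  a_k=1  p_k/q_k = 1877/138
k=7  a_k=1  p_k/q_k = 3686/271
k=8  a_k=1  p_k/q_k = 5563/409
k=9  a_k=1  p_k/q_k = 9249/680
(x₁, y₁) = (9249, 680);  9249² − 185·680² = 1 ✓
k=2:  x_2 = 9249·9249+185·680·680 = 171088001,  y_2 = 9249·680+680·9249 = 12578640
k=3:  x_3 = 9249·171088001+185·680·12578640 = 3164785833249,  y_3 = 9249·12578640+680·171088001 = 232679682040
k=4:  x_4 = 9249·3164785833249+185·680·232679682040 = 58542208172352001,  y_4 = 9249·232679682040+680·3164785833249 = 4304108745797280
k=5:  x_5 = 9249·58542208172352001+185·680·4304108745797280 = 1082913763607381481249,  y_5 = 9249·4304108745797280+680·58542208172352001 = 79617403347078403400

9249 680
171088001 12578640
3164785833249 232679682040
58542208172352001 4304108745797280
1082913763607381481249 79617403347078403400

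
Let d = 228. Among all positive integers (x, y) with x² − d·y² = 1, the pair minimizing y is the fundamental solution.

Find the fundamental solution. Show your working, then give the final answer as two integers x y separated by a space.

151 10

d=228: √d = [15; 10,30] (ℓ=2, even), read p_1/q_1
step 0: (15, 1)  from 15·(1,0) + (0,1)
step 1: (151, 10)  from 10·(15,1) + (1,0)
→ (151, 10).  Check: 151²=22801, 228·10²=22800, difference 1.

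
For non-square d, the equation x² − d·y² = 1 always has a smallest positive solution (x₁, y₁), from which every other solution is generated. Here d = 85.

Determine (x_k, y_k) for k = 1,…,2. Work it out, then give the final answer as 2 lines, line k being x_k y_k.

285769 30996
163327842721 17715391848

√85 → a₀=9, period (4,1,1,4,18); ℓ=5 odd so k=9
k=0  a_k=9  p_k/q_k = 9/1
k=1  a_k=4  p_k/q_k = 37/4
k=2  a_k=1  p_k/q_k = 46/5
…
k=6  a_k=4  p_k/q_k = 27926/3029
k=7  a_k=1  p_k/q_k = 34813/3776
k=8  a_k=1  p_k/q_k = 62739/6805
k=9  a_k=4  p_k/q_k = 285769/30996
fundamental: x₁=285769, y₁=30996  (since 81663921361 − 85·960752016 = 1)
k=2:  x_2 = 285769·285769+85·30996·30996 = 163327842721,  y_2 = 285769·30996+30996·285769 = 17715391848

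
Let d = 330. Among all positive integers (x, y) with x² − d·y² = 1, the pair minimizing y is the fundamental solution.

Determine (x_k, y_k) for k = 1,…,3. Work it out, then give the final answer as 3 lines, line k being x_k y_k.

√330 = [18; 6,36, …], period ℓ=2 (even) → k=1
k=0  a_k=18  p_k/q_k = 18/1
k=1  a_k=6  p_k/q_k = 109/6
fundamental: x₁=109, y₁=6  (since 11881 − 330·36 = 1)
k=2:  x_2 = 109·109+330·6·6 = 23761,  y_2 = 109·6+6·109 = 1308
k=3:  x_3 = 109·23761+330·6·1308 = 5179789,  y_3 = 109·1308+6·23761 = 285138

109 6
23761 1308
5179789 285138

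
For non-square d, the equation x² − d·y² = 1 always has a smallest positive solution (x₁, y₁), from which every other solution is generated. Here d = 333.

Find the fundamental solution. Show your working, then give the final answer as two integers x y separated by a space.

d=333: √d = [18; 4,36] (ℓ=2, even), read p_1/q_1
i=0: a=18 ⇒ p=18, q=1
i=1: a=4 ⇒ p=73, q=4
fundamental: x₁=73, y₁=4  (since 5329 − 333·16 = 1)

73 4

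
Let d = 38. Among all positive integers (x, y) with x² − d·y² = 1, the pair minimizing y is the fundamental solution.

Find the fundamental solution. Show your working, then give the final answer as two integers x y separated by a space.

√38 → a₀=6, period (6,12); ℓ=2 even so k=1
a_0=6:  p_0=6·1+0=6,  q_0=6·0+1=1
a_1=6:  p_1=6·6+1=37,  q_1=6·1+0=6
fundamental: x₁=37, y₁=6  (since 1369 − 38·36 = 1)

37 6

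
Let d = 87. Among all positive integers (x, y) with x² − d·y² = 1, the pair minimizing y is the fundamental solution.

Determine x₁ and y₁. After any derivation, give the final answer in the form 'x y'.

28 3

√87 = [9; 3,18, …], period ℓ=2 (even) → k=1
a_0=9:  p_0=9·1+0=9,  q_0=9·0+1=1
a_1=3:  p_1=3·9+1=28,  q_1=3·1+0=3
→ (28, 3).  Check: 28²=784, 87·3²=783, difference 1.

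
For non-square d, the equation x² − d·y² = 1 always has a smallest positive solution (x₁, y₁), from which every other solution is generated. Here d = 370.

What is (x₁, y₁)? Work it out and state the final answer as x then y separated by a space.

√370 → a₀=19, period (4,4,38); ℓ=3 odd so k=5
a_0=19:  p_0=19·1+0=19,  q_0=19·0+1=1
a_1=4:  p_1=4·19+1=77,  q_1=4·1+0=4
a_2=4:  p_2=4·77+19=327,  q_2=4·4+1=17
a_3=38:  p_3=38·327+77=12503,  q_3=38·17+4=650
a_4=4:  p_4=4·12503+327=50339,  q_4=4·650+17=2617
a_5=4:  p_5=4·50339+12503=213859,  q_5=4·2617+650=11118
fundamental: x₁=213859, y₁=11118  (since 45735671881 − 370·123609924 = 1)

213859 11118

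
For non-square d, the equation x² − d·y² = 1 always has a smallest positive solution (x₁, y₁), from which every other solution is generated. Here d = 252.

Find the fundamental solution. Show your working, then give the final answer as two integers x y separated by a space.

d=252: √d = [15; 1,6,1,30] (ℓ=4, even), read p_3/q_3
k=0  a_k=15  p_k/q_k = 15/1
…
k=2  a_k=6  p_k/q_k = 111/7
k=3  a_k=1  p_k/q_k = 127/8
→ (127, 8).  Check: 127²=16129, 252·8²=16128, difference 1.

127 8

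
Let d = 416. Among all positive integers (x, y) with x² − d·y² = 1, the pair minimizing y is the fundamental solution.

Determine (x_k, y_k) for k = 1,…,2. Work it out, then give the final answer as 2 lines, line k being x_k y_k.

√416 = [20; 2,1,1,9,1,1,2,40, …], period ℓ=8 (even) → k=7
i=0: a=20 ⇒ p=20, q=1
…
i=5: a=1 ⇒ p=1081, q=53
i=6: a=1 ⇒ p=2060, q=101
i=7: a=2 ⇒ p=5201, q=255
(x₁, y₁) = (5201, 255);  5201² − 416·255² = 1 ✓
(x_2, y_2) = (5201·5201 + 416·255·255, 5201·255 + 255·5201) = (54100801, 2652510)

5201 255
54100801 2652510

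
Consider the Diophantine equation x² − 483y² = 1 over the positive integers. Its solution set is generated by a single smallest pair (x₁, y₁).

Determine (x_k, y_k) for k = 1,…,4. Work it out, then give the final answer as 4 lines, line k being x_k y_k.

22 1
967 44
42526 1935
1870177 85096

d=483: √d = [21; 1,42] (ℓ=2, even), read p_1/q_1
i=0: a=21 ⇒ p=21, q=1
i=1: a=1 ⇒ p=22, q=1
fundamental: x₁=22, y₁=1  (since 484 − 483·1 = 1)
(x_2, y_2) = (22·22 + 483·1·1, 22·1 + 1·22) = (967, 44)
(x_3, y_3) = (22·967 + 483·1·44, 22·44 + 1·967) = (42526, 1935)
(x_4, y_4) = (22·42526 + 483·1·1935, 22·1935 + 1·42526) = (1870177, 85096)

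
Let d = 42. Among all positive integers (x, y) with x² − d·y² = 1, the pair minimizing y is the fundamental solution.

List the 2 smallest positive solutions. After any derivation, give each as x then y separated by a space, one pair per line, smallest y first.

√42 → a₀=6, period (2,12); ℓ=2 even so k=1
i=0: a=6 ⇒ p=6, q=1
i=1: a=2 ⇒ p=13, q=2
(x₁, y₁) = (13, 2);  13² − 42·2² = 1 ✓
(x_2, y_2) = (13·13 + 42·2·2, 13·2 + 2·13) = (337, 52)

13 2
337 52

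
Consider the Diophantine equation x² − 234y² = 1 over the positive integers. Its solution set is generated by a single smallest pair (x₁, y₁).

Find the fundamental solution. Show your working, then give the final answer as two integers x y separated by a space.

d=234: √d = [15; 3,2,1,2,1,2,3,30] (ℓ=8, even), read p_7/q_7
k=0  a_k=15  p_k/q_k = 15/1
…
k=2  a_k=2  p_k/q_k = 107/7
…
k=4  a_k=2  p_k/q_k = 413/27
k=5  a_k=1  p_k/q_k = 566/37
k=6  a_k=2  p_k/q_k = 1545/101
k=7  a_k=3  p_k/q_k = 5201/340
→ (5201, 340).  Check: 5201²=27050401, 234·340²=27050400, difference 1.

5201 340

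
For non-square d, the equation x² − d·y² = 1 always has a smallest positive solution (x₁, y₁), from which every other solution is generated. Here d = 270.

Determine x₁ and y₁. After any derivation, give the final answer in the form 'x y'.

5291 322

√270 = [16; 2,3,6,3,2,32, …], period ℓ=6 (even) → k=5
k=0  a_k=16  p_k/q_k = 16/1
…
k=2  a_k=3  p_k/q_k = 115/7
…
k=4  a_k=3  p_k/q_k = 2284/139
k=5  a_k=2  p_k/q_k = 5291/322
fundamental: x₁=5291, y₁=322  (since 27994681 − 270·103684 = 1)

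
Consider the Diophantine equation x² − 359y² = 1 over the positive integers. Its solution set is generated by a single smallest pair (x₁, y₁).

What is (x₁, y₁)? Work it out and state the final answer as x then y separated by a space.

d=359: √d = [18; 1,17,1,36] (ℓ=4, even), read p_3/q_3
a_0=18:  p_0=18·1+0=18,  q_0=18·0+1=1
a_1=1:  p_1=1·18+1=19,  q_1=1·1+0=1
a_2=17:  p_2=17·19+18=341,  q_2=17·1+1=18
a_3=1:  p_3=1·341+19=360,  q_3=1·18+1=19
(x₁, y₁) = (360, 19);  360² − 359·19² = 1 ✓

360 19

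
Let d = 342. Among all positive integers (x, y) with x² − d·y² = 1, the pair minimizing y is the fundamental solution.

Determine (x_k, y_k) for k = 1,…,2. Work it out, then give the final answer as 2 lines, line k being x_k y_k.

37 2
2737 148

[18; 2,36] for √342; ℓ=2 ⇒ convergent index 1
i=0: a=18 ⇒ p=18, q=1
i=1: a=2 ⇒ p=37, q=2
fundamental: x₁=37, y₁=2  (since 1369 − 342·4 = 1)
(x_2, y_2) = (37·37 + 342·2·2, 37·2 + 2·37) = (2737, 148)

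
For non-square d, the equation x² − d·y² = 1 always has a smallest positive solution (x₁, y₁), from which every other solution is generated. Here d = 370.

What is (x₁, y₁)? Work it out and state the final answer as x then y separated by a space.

d=370: √d = [19; 4,4,38] (ℓ=3, odd), read p_5/q_5
i=0: a=19 ⇒ p=19, q=1
…
i=3: a=38 ⇒ p=12503, q=650
i=4: a=4 ⇒ p=50339, q=2617
i=5: a=4 ⇒ p=213859, q=11118
fundamental: x₁=213859, y₁=11118  (since 45735671881 − 370·123609924 = 1)

213859 11118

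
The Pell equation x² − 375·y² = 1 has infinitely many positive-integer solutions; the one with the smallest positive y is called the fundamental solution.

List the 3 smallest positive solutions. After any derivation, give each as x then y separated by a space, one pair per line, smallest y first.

15124 781
457470751 23623688
13837575261124 714569313843

[19; 2,1,2,1,5,1,2,1,2,38] for √375; ℓ=10 ⇒ convergent index 9
a_0=19:  p_0=19·1+0=19,  q_0=19·0+1=1
a_1=2:  p_1=2·19+1=39,  q_1=2·1+0=2
a_2=1:  p_2=1·39+19=58,  q_2=1·2+1=3
…
a_4=1:  p_4=1·155+58=213,  q_4=1·8+3=11
a_5=5:  p_5=5·213+155=1220,  q_5=5·11+8=63
a_6=1:  p_6=1·1220+213=1433,  q_6=1·63+11=74
a_7=2:  p_7=2·1433+1220=4086,  q_7=2·74+63=211
a_8=1:  p_8=1·4086+1433=5519,  q_8=1·211+74=285
a_9=2:  p_9=2·5519+4086=15124,  q_9=2·285+211=781
→ (15124, 781).  Check: 15124²=228735376, 375·781²=228735375, difference 1.
n=2: (15124,781)∘(15124,781) = (15124·15124+375·781·781, 15124·781+781·15124) = (457470751,23623688)
n=3: (457470751,23623688)∘(15124,781) = (15124·457470751+375·781·23623688, 15124·23623688+781·457470751) = (13837575261124,714569313843)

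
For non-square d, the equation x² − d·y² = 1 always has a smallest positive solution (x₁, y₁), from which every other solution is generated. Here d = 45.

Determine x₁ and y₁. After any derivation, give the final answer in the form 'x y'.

161 24

[6; 1,2,2,2,1,12] for √45; ℓ=6 ⇒ convergent index 5
i=0: a=6 ⇒ p=6, q=1
i=1: a=1 ⇒ p=7, q=1
i=2: a=2 ⇒ p=20, q=3
…
i=4: a=2 ⇒ p=114, q=17
i=5: a=1 ⇒ p=161, q=24
(x₁, y₁) = (161, 24);  161² − 45·24² = 1 ✓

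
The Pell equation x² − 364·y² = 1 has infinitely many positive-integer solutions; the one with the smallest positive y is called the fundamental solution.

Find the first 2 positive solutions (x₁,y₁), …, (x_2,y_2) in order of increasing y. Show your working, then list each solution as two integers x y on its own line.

d=364: √d = [19; 12,1,2,3,1,8,1,3,2,1,12,38] (ℓ=12, even), read p_11/q_11
step 0: (19, 1)  from 19·(1,0) + (0,1)
…
step 8: (119872, 6283)  from 3·(30755,1612) + (27607,1447)
…
step 10: (390371, 20461)  from 1·(270499,14178) + (119872,6283)
step 11: (4954951, 259710)  from 12·(390371,20461) + (270499,14178)
fundamental: x₁=4954951, y₁=259710  (since 24551539412401 − 364·67449284100 = 1)
n=2: (4954951,259710)∘(4954951,259710) = (4954951·4954951+364·259710·259710, 4954951·259710+259710·4954951) = (49103078824801,2573700648420)

4954951 259710
49103078824801 2573700648420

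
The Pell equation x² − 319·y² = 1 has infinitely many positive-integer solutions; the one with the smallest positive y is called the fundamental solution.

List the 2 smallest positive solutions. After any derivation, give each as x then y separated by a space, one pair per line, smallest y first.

d=319: √d = [17; 1,6,5,1,4,…,6,1,34] (ℓ=14, even), read p_13/q_13
k=0  a_k=17  p_k/q_k = 17/1
…
k=3  a_k=5  p_k/q_k = 643/36
…
k=6  a_k=3  p_k/q_k = 11913/667
…
k=9  a_k=4  p_k/q_k = 250816/14043
k=10  a_k=1  p_k/q_k = 309613/17335
…
k=12  a_k=6  p_k/q_k = 11102899/621643
k=13  a_k=1  p_k/q_k = 12901780/722361
(x₁, y₁) = (12901780, 722361);  12901780² − 319·722361² = 1 ✓
k=2:  x_2 = 12901780·12901780+319·722361·722361 = 332911854336799,  y_2 = 12901780·722361+722361·12901780 = 18639485405160

12901780 722361
332911854336799 18639485405160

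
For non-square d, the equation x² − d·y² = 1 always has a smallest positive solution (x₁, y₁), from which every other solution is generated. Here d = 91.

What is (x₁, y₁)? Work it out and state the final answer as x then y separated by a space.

√91 → a₀=9, period (1,1,5,1,5,1,1,18); ℓ=8 even so k=7
i=0: a=9 ⇒ p=9, q=1
…
i=5: a=5 ⇒ p=725, q=76
i=6: a=1 ⇒ p=849, q=89
i=7: a=1 ⇒ p=1574, q=165
→ (1574, 165).  Check: 1574²=2477476, 91·165²=2477475, difference 1.

1574 165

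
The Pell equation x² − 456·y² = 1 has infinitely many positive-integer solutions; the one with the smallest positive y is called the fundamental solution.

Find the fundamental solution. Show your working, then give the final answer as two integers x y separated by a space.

√456 = [21; 2,1,4,1,2,42, …], period ℓ=6 (even) → k=5
k=0  a_k=21  p_k/q_k = 21/1
…
k=2  a_k=1  p_k/q_k = 64/3
k=3  a_k=4  p_k/q_k = 299/14
k=4  a_k=1  p_k/q_k = 363/17
k=5  a_k=2  p_k/q_k = 1025/48
(x₁, y₁) = (1025, 48);  1025² − 456·48² = 1 ✓

1025 48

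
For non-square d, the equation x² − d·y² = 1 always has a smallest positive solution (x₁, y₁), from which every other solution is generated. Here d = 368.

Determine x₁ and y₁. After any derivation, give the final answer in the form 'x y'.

1151 60

[19; 5,2,5,38] for √368; ℓ=4 ⇒ convergent index 3
k=0  a_k=19  p_k/q_k = 19/1
k=1  a_k=5  p_k/q_k = 96/5
k=2  a_k=2  p_k/q_k = 211/11
k=3  a_k=5  p_k/q_k = 1151/60
(x₁, y₁) = (1151, 60);  1151² − 368·60² = 1 ✓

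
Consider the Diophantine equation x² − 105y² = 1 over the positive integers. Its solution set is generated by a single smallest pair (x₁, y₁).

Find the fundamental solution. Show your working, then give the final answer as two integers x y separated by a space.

41 4

√105 → a₀=10, period (4,20); ℓ=2 even so k=1
a_0=10:  p_0=10·1+0=10,  q_0=10·0+1=1
a_1=4:  p_1=4·10+1=41,  q_1=4·1+0=4
fundamental: x₁=41, y₁=4  (since 1681 − 105·16 = 1)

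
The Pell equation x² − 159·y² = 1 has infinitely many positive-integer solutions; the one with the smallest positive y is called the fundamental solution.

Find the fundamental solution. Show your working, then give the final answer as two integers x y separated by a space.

√159 → a₀=12, period (1,1,1,1,3,1,1,1,1,24); ℓ=10 even so k=9
k=0  a_k=12  p_k/q_k = 12/1
k=1  a_k=1  p_k/q_k = 13/1
…
k=3  a_k=1  p_k/q_k = 38/3
…
k=5  a_k=3  p_k/q_k = 227/18
k=6  a_k=1  p_k/q_k = 290/23
k=7  a_k=1  p_k/q_k = 517/41
k=8  a_k=1  p_k/q_k = 807/64
k=9  a_k=1  p_k/q_k = 1324/105
(x₁, y₁) = (1324, 105);  1324² − 159·105² = 1 ✓

1324 105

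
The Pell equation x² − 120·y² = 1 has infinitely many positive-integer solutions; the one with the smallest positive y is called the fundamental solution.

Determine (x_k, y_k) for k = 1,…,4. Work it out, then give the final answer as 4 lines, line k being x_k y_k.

11 1
241 22
5291 483
116161 10604

√120 → a₀=10, period (1,20); ℓ=2 even so k=1
k=0  a_k=10  p_k/q_k = 10/1
k=1  a_k=1  p_k/q_k = 11/1
fundamental: x₁=11, y₁=1  (since 121 − 120·1 = 1)
(11+1√120)^2 = 241 + 22√120
(11+1√120)^3 = 5291 + 483√120
(11+1√120)^4 = 116161 + 10604√120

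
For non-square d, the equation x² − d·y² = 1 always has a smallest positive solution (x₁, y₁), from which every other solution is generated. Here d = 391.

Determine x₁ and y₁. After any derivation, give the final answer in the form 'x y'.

7338680 371133

d=391: √d = [19; 1,3,2,2,1,…,3,1,38] (ℓ=16, even), read p_15/q_15
step 0: (19, 1)  from 19·(1,0) + (0,1)
step 1: (20, 1)  from 1·(19,1) + (1,0)
step 2: (79, 4)  from 3·(20,1) + (19,1)
step 3: (178, 9)  from 2·(79,4) + (20,1)
step 4: (435, 22)  from 2·(178,9) + (79,4)
step 5: (613, 31)  from 1·(435,22) + (178,9)
…
step 7: (2709, 137)  from 2·(1048,53) + (613,31)
step 8: (52519, 2656)  from 19·(2709,137) + (1048,53)
…
step 10: (160266, 8105)  from 1·(107747,5449) + (52519,2656)
step 11: (268013, 13554)  from 1·(160266,8105) + (107747,5449)
…
step 13: (1660597, 83980)  from 2·(696292,35213) + (268013,13554)
step 14: (5678083, 287153)  from 3·(1660597,83980) + (696292,35213)
step 15: (7338680, 371133)  from 1·(5678083,287153) + (1660597,83980)
fundamental: x₁=7338680, y₁=371133  (since 53856224142400 − 391·137739703689 = 1)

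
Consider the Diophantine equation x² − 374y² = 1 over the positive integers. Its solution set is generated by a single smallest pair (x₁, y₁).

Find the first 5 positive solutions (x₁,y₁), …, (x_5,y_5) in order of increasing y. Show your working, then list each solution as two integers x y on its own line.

3365 174
22646449 1171020
152410598405 7880964426
1025723304619201 53038889415960
6903117687676624325 356951717888446374

√374 = [19; 2,1,18,1,2,38, …], period ℓ=6 (even) → k=5
i=0: a=19 ⇒ p=19, q=1
i=1: a=2 ⇒ p=39, q=2
i=2: a=1 ⇒ p=58, q=3
…
i=4: a=1 ⇒ p=1141, q=59
i=5: a=2 ⇒ p=3365, q=174
fundamental: x₁=3365, y₁=174  (since 11323225 − 374·30276 = 1)
k=2:  x_2 = 3365·3365+374·174·174 = 22646449,  y_2 = 3365·174+174·3365 = 1171020
k=3:  x_3 = 3365·22646449+374·174·1171020 = 152410598405,  y_3 = 3365·1171020+174·22646449 = 7880964426
k=4:  x_4 = 3365·152410598405+374·174·7880964426 = 1025723304619201,  y_4 = 3365·7880964426+174·152410598405 = 53038889415960
k=5:  x_5 = 3365·1025723304619201+374·174·53038889415960 = 6903117687676624325,  y_5 = 3365·53038889415960+174·1025723304619201 = 356951717888446374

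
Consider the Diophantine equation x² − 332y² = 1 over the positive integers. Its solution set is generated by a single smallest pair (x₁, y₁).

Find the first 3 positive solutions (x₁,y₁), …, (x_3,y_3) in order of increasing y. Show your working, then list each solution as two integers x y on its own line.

√332 = [18; 4,1,1,8,1,1,4,36, …], period ℓ=8 (even) → k=7
i=0: a=18 ⇒ p=18, q=1
i=1: a=4 ⇒ p=73, q=4
i=2: a=1 ⇒ p=91, q=5
i=3: a=1 ⇒ p=164, q=9
i=4: a=8 ⇒ p=1403, q=77
…
i=6: a=1 ⇒ p=2970, q=163
i=7: a=4 ⇒ p=13447, q=738
fundamental: x₁=13447, y₁=738  (since 180821809 − 332·544644 = 1)
n=2: (13447,738)∘(13447,738) = (13447·13447+332·738·738, 13447·738+738·13447) = (361643617,19847772)
n=3: (361643617,19847772)∘(13447,738) = (13447·361643617+332·738·19847772, 13447·19847772+738·361643617) = (9726043422151,533785979430)

13447 738
361643617 19847772
9726043422151 533785979430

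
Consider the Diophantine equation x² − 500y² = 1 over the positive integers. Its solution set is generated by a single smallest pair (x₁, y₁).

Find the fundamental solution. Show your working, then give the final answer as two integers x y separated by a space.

930249 41602

√500 = [22; 2,1,3,2,1,…,1,2,44, …], period ℓ=14 (even) → k=13
a_0=22:  p_0=22·1+0=22,  q_0=22·0+1=1
…
a_2=1:  p_2=1·45+22=67,  q_2=1·2+1=3
a_3=3:  p_3=3·67+45=246,  q_3=3·3+2=11
a_4=2:  p_4=2·246+67=559,  q_4=2·11+3=25
a_5=1:  p_5=1·559+246=805,  q_5=1·25+11=36
a_6=1:  p_6=1·805+559=1364,  q_6=1·36+25=61
a_7=10:  p_7=10·1364+805=14445,  q_7=10·61+36=646
a_8=1:  p_8=1·14445+1364=15809,  q_8=1·646+61=707
…
a_12=1:  p_12=1·259205+76317=335522,  q_12=1·11592+3413=15005
a_13=2:  p_13=2·335522+259205=930249,  q_13=2·15005+11592=41602
fundamental: x₁=930249, y₁=41602  (since 865363202001 − 500·1730726404 = 1)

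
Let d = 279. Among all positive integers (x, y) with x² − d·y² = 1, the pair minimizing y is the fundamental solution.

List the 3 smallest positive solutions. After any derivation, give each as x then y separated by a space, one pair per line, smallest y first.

1520 91
4620799 276640
14047227440 840985509

[16; 1,2,2,1,2,2,1,32] for √279; ℓ=8 ⇒ convergent index 7
k=0  a_k=16  p_k/q_k = 16/1
k=1  a_k=1  p_k/q_k = 17/1
k=2  a_k=2  p_k/q_k = 50/3
…
k=4  a_k=1  p_k/q_k = 167/10
k=5  a_k=2  p_k/q_k = 451/27
k=6  a_k=2  p_k/q_k = 1069/64
k=7  a_k=1  p_k/q_k = 1520/91
→ (1520, 91).  Check: 1520²=2310400, 279·91²=2310399, difference 1.
k=2:  x_2 = 1520·1520+279·91·91 = 4620799,  y_2 = 1520·91+91·1520 = 276640
k=3:  x_3 = 1520·4620799+279·91·276640 = 14047227440,  y_3 = 1520·276640+91·4620799 = 840985509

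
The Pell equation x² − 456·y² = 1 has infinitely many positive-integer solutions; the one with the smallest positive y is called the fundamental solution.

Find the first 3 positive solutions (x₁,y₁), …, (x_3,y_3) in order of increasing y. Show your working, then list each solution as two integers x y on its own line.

√456 = [21; 2,1,4,1,2,42, …], period ℓ=6 (even) → k=5
k=0  a_k=21  p_k/q_k = 21/1
…
k=2  a_k=1  p_k/q_k = 64/3
k=3  a_k=4  p_k/q_k = 299/14
k=4  a_k=1  p_k/q_k = 363/17
k=5  a_k=2  p_k/q_k = 1025/48
→ (1025, 48).  Check: 1025²=1050625, 456·48²=1050624, difference 1.
(1025+48√456)^2 = 2101249 + 98400√456
(1025+48√456)^3 = 4307559425 + 201719952√456

1025 48
2101249 98400
4307559425 201719952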